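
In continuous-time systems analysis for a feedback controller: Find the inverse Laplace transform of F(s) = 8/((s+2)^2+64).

Standard pair: w/((s+a)^2+w^2) <-> e^(-at)*sin(wt)*u(t)
With a=2, w=8: f(t) = e^(-2t)*sin(8t)*u(t)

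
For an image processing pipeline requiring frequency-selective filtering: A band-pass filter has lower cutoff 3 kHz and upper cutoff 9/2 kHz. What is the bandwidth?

Bandwidth = f_high - f_low
= 9/2 kHz - 3 kHz = 3/2 kHz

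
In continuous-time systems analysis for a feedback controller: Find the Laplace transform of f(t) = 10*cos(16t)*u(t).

Standard pair: cos(wt)*u(t) <-> s/(s^2+w^2)
With w = 16: L{10*cos(16t)*u(t)} = 10s/(s^2+256)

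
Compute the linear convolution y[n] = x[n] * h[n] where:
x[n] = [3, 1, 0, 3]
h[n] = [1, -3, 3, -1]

y[n] = sum_k x[k]*h[n-k]. Output length = len(x) + len(h) - 1 = 4 + 4 - 1 = 7.
y[0] = 3*1 = 3
y[1] = 1*1 + 3*-3 = -8
y[2] = 0*1 + 1*-3 + 3*3 = 6
y[3] = 3*1 + 0*-3 + 1*3 + 3*-1 = 3
y[4] = 3*-3 + 0*3 + 1*-1 = -10
y[5] = 3*3 + 0*-1 = 9
y[6] = 3*-1 = -3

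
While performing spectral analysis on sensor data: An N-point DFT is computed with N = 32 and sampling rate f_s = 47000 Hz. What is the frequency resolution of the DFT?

DFT frequency resolution = f_s / N
= 47000 / 32 = 5875/4 Hz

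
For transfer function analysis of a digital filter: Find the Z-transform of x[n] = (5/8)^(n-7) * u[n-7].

Time-shifting property: if X(z) = Z{x[n]}, then Z{x[n-d]} = z^(-d) * X(z)
X(z) = z/(z - 5/8) for x[n] = (5/8)^n * u[n]
Z{x[n-7]} = z^(-7) * z/(z - 5/8) = z^(-6)/(z - 5/8)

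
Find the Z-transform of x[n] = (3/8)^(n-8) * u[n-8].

Time-shifting property: if X(z) = Z{x[n]}, then Z{x[n-d]} = z^(-d) * X(z)
X(z) = z/(z - 3/8) for x[n] = (3/8)^n * u[n]
Z{x[n-8]} = z^(-8) * z/(z - 3/8) = z^(-7)/(z - 3/8)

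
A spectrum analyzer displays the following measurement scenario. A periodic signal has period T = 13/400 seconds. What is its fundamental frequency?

The fundamental frequency is the reciprocal of the period.
f = 1/T = 1/(13/400) = 400/13 Hz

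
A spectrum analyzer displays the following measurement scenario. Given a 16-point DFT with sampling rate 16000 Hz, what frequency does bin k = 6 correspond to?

The frequency of DFT bin k is: f_k = k * f_s / N
f_6 = 6 * 16000 / 16 = 6000 Hz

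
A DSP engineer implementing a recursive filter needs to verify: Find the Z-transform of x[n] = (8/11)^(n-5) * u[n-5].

Time-shifting property: if X(z) = Z{x[n]}, then Z{x[n-d]} = z^(-d) * X(z)
X(z) = z/(z - 8/11) for x[n] = (8/11)^n * u[n]
Z{x[n-5]} = z^(-5) * z/(z - 8/11) = z^(-4)/(z - 8/11)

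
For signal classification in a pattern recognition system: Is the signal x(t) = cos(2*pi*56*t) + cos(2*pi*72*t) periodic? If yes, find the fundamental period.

f1 = 56 Hz, f2 = 72 Hz
Period T1 = 1/56, T2 = 1/72
Ratio T1/T2 = 72/56, which is rational.
The signal is periodic with fundamental period T = 1/GCD(56,72) = 1/8 s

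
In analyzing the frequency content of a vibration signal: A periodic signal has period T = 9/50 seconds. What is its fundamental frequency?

The fundamental frequency is the reciprocal of the period.
f = 1/T = 1/(9/50) = 50/9 Hz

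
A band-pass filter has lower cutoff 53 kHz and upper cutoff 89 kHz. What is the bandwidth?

Bandwidth = f_high - f_low
= 89 kHz - 53 kHz = 36 kHz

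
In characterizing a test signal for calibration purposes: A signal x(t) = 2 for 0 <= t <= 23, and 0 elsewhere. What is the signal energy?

Energy = integral of |x(t)|^2 dt over the signal duration
= 2^2 * 23 = 4 * 23 = 92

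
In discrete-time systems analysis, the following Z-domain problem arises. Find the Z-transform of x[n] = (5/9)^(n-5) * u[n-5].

Time-shifting property: if X(z) = Z{x[n]}, then Z{x[n-d]} = z^(-d) * X(z)
X(z) = z/(z - 5/9) for x[n] = (5/9)^n * u[n]
Z{x[n-5]} = z^(-5) * z/(z - 5/9) = z^(-4)/(z - 5/9)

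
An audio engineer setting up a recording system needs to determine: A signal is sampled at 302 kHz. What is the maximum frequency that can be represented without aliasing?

The maximum frequency that can be represented without aliasing
is the Nyquist frequency: f_max = f_s / 2 = 302 kHz / 2 = 151 kHz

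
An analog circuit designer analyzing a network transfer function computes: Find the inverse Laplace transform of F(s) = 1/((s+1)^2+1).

Standard pair: w/((s+a)^2+w^2) <-> e^(-at)*sin(wt)*u(t)
With a=1, w=1: f(t) = e^(-t)*sin(t)*u(t)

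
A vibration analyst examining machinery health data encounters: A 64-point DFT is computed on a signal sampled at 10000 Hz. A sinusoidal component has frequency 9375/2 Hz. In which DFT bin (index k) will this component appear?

DFT frequency resolution = f_s/N = 10000/64 = 625/4 Hz
Bin index k = f_signal / resolution = 9375/2 / 625/4 = 30
The signal frequency 9375/2 Hz falls in DFT bin k = 30.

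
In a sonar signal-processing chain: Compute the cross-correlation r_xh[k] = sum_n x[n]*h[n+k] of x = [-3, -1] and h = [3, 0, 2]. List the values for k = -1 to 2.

Both sequences indexed from 0 and zero outside their support.
Lags with overlap: k = -1 to 2.
  r_xh[-1] = x[1]*h[0] = -3
  r_xh[0] = x[0]*h[0] + x[1]*h[1] = -9
  r_xh[1] = x[0]*h[1] + x[1]*h[2] = -2
  r_xh[2] = x[0]*h[2] = -6
r_xh = [-3, -9, -2, -6] (for k = -1, ..., 2)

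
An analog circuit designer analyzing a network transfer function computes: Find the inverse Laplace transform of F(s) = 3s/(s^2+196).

Standard pair: s/(s^2+w^2) <-> cos(wt)*u(t)
With k=3, w=14: f(t) = 3*cos(14t)*u(t)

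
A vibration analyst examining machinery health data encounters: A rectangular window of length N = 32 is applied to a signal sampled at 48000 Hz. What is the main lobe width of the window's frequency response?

For a rectangular window of length N,
the main lobe width in frequency is 2*f_s/N.
= 2*48000/32 = 3000 Hz
This determines the minimum frequency separation for resolving two sinusoids.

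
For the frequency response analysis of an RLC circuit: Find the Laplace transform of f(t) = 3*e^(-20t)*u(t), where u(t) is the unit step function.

Standard Laplace transform pair:
e^(-at)*u(t) <-> 1/(s+a)
With a = 20: L{3*e^(-20t)*u(t)} = 3/(s+20), ROC: Re(s) > -20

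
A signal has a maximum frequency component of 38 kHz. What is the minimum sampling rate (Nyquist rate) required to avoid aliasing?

By the Nyquist-Shannon sampling theorem,
the minimum sampling rate (Nyquist rate) must be at least 2 * f_max.
Nyquist rate = 2 * 38 kHz = 76 kHz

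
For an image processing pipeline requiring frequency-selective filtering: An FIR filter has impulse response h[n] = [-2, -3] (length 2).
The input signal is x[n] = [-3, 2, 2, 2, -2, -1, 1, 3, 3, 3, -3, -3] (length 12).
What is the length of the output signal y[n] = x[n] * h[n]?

For linear convolution, the output length is:
len(y) = len(x) + len(h) - 1 = 12 + 2 - 1 = 13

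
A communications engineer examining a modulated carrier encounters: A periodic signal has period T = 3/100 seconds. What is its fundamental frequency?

The fundamental frequency is the reciprocal of the period.
f = 1/T = 1/(3/100) = 100/3 Hz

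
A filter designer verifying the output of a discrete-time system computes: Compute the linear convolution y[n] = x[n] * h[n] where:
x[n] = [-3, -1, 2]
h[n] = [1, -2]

y[n] = sum_k x[k]*h[n-k]. Output length = len(x) + len(h) - 1 = 3 + 2 - 1 = 4.
y[0] = -3*1 = -3
y[1] = -1*1 + -3*-2 = 5
y[2] = 2*1 + -1*-2 = 4
y[3] = 2*-2 = -4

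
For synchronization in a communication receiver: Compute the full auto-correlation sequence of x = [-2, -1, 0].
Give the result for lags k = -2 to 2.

r_xx[k] = sum_m x[m]*x[m+k], indexed from 0, for k = -2 to 2:
  r_xx[-2] = x[2]*x[0] = 0
  r_xx[-1] = x[1]*x[0] + x[2]*x[1] = 2
  r_xx[0] = x[0]*x[0] + x[1]*x[1] + x[2]*x[2] = 5
  r_xx[1] = x[0]*x[1] + x[1]*x[2] = 2
  r_xx[2] = x[0]*x[2] = 0
r_xx = [0, 2, 5, 2, 0]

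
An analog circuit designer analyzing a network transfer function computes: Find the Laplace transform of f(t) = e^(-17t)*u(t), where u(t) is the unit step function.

Standard Laplace transform pair:
e^(-at)*u(t) <-> 1/(s+a)
With a = 17: L{e^(-17t)*u(t)} = 1/(s+17), ROC: Re(s) > -17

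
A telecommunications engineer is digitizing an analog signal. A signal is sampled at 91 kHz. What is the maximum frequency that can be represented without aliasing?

The maximum frequency that can be represented without aliasing
is the Nyquist frequency: f_max = f_s / 2 = 91 kHz / 2 = 91/2 kHz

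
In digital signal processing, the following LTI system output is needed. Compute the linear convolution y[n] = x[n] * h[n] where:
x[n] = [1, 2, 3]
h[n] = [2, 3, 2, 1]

y[n] = sum_k x[k]*h[n-k]. Output length = len(x) + len(h) - 1 = 3 + 4 - 1 = 6.
y[0] = 1*2 = 2
y[1] = 2*2 + 1*3 = 7
y[2] = 3*2 + 2*3 + 1*2 = 14
y[3] = 3*3 + 2*2 + 1*1 = 14
y[4] = 3*2 + 2*1 = 8
y[5] = 3*1 = 3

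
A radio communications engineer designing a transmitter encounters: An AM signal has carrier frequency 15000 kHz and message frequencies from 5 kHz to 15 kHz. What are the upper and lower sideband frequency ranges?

Upper sideband (USB) = fc + [fm_low, fm_high] = 15000 + [5, 15] = [15005, 15015] kHz
Lower sideband (LSB) = fc - [fm_high, fm_low] = 15000 - [15, 5] = [14985, 14995] kHz
Total occupied spectrum: 14985 kHz to 15015 kHz (plus carrier at 15000 kHz)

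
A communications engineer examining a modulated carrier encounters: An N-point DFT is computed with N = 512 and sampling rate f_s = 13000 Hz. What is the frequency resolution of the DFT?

DFT frequency resolution = f_s / N
= 13000 / 512 = 1625/64 Hz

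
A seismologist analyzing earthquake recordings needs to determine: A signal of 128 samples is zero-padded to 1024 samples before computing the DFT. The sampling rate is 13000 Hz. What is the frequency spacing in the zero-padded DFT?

Original DFT: N = 128, resolution = f_s/N = 13000/128 = 1625/16 Hz
Zero-padded DFT: N = 1024, resolution = f_s/N = 13000/1024 = 1625/128 Hz
Zero-padding interpolates the spectrum (finer frequency grid)
but does NOT improve the true spectral resolution (ability to resolve close frequencies).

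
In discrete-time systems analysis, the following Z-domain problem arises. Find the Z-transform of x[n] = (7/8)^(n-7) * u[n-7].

Time-shifting property: if X(z) = Z{x[n]}, then Z{x[n-d]} = z^(-d) * X(z)
X(z) = z/(z - 7/8) for x[n] = (7/8)^n * u[n]
Z{x[n-7]} = z^(-7) * z/(z - 7/8) = z^(-6)/(z - 7/8)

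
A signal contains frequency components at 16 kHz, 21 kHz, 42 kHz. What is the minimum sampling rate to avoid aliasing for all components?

The highest frequency component is f_max = 42 kHz.
Nyquist rate = 2 * f_max = 2 * 42 kHz = 84 kHz.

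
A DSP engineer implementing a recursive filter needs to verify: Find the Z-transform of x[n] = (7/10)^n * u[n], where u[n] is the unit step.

The Z-transform of a^n * u[n] is z/(z-a) for |z| > |a|.
Here a = 7/10, so X(z) = z/(z - (7/10)) = 10z/(10z - 7)
ROC: |z| > 7/10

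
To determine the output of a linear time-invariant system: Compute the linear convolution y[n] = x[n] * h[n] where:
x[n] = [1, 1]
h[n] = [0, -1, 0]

y[n] = sum_k x[k]*h[n-k]. Output length = len(x) + len(h) - 1 = 2 + 3 - 1 = 4.
y[0] = 1*0 = 0
y[1] = 1*0 + 1*-1 = -1
y[2] = 1*-1 + 1*0 = -1
y[3] = 1*0 = 0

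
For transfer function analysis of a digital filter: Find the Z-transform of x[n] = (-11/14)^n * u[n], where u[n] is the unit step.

The Z-transform of a^n * u[n] is z/(z-a) for |z| > |a|.
Here a = -11/14, so X(z) = z/(z - (-11/14)) = 14z/(14z + 11)
ROC: |z| > 11/14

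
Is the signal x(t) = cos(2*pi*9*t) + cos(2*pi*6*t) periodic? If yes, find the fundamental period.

f1 = 9 Hz, f2 = 6 Hz
Period T1 = 1/9, T2 = 1/6
Ratio T1/T2 = 6/9, which is rational.
The signal is periodic with fundamental period T = 1/GCD(9,6) = 1/3 s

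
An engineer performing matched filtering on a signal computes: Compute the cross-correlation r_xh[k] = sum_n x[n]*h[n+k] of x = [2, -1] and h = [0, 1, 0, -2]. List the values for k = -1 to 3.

Both sequences indexed from 0 and zero outside their support.
Lags with overlap: k = -1 to 3.
  r_xh[-1] = x[1]*h[0] = 0
  r_xh[0] = x[0]*h[0] + x[1]*h[1] = -1
  r_xh[1] = x[0]*h[1] + x[1]*h[2] = 2
  r_xh[2] = x[0]*h[2] + x[1]*h[3] = 2
  r_xh[3] = x[0]*h[3] = -4
r_xh = [0, -1, 2, 2, -4] (for k = -1, ..., 3)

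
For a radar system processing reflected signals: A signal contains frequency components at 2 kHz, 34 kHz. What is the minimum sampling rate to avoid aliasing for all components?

The highest frequency component is f_max = 34 kHz.
Nyquist rate = 2 * f_max = 2 * 34 kHz = 68 kHz.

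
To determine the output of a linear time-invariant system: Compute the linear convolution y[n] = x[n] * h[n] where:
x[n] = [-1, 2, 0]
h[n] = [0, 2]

y[n] = sum_k x[k]*h[n-k]. Output length = len(x) + len(h) - 1 = 3 + 2 - 1 = 4.
y[0] = -1*0 = 0
y[1] = 2*0 + -1*2 = -2
y[2] = 0*0 + 2*2 = 4
y[3] = 0*2 = 0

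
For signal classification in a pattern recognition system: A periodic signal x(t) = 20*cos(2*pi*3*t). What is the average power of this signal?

Average power of A*cos(wt) is A^2/2.
P = 20^2 / 2 = 400/2 = 200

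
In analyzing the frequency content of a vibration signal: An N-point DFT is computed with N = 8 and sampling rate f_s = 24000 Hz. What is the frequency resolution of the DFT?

DFT frequency resolution = f_s / N
= 24000 / 8 = 3000 Hz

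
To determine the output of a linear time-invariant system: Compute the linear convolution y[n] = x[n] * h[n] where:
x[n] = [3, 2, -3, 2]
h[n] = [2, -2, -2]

y[n] = sum_k x[k]*h[n-k]. Output length = len(x) + len(h) - 1 = 4 + 3 - 1 = 6.
y[0] = 3*2 = 6
y[1] = 2*2 + 3*-2 = -2
y[2] = -3*2 + 2*-2 + 3*-2 = -16
y[3] = 2*2 + -3*-2 + 2*-2 = 6
y[4] = 2*-2 + -3*-2 = 2
y[5] = 2*-2 = -4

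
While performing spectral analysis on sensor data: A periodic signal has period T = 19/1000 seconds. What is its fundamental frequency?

The fundamental frequency is the reciprocal of the period.
f = 1/T = 1/(19/1000) = 1000/19 Hz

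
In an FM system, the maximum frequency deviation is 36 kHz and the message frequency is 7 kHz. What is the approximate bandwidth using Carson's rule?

Carson's rule: BW = 2*(delta_f + f_m)
= 2*(36 + 7) kHz = 86 kHz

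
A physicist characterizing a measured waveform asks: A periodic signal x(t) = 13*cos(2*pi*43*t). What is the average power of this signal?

Average power of A*cos(wt) is A^2/2.
P = 13^2 / 2 = 169/2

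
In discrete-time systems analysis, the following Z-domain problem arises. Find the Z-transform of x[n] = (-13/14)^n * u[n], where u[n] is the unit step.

The Z-transform of a^n * u[n] is z/(z-a) for |z| > |a|.
Here a = -13/14, so X(z) = z/(z - (-13/14)) = 14z/(14z + 13)
ROC: |z| > 13/14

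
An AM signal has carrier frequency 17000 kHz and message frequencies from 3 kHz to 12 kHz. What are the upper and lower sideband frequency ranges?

Upper sideband (USB) = fc + [fm_low, fm_high] = 17000 + [3, 12] = [17003, 17012] kHz
Lower sideband (LSB) = fc - [fm_high, fm_low] = 17000 - [12, 3] = [16988, 16997] kHz
Total occupied spectrum: 16988 kHz to 17012 kHz (plus carrier at 17000 kHz)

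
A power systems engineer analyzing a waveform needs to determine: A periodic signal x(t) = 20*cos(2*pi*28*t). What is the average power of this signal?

Average power of A*cos(wt) is A^2/2.
P = 20^2 / 2 = 400/2 = 200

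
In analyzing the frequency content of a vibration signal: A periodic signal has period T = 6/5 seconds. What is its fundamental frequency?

The fundamental frequency is the reciprocal of the period.
f = 1/T = 1/(6/5) = 5/6 Hz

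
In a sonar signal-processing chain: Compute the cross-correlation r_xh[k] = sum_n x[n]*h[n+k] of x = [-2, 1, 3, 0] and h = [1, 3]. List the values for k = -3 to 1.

Both sequences indexed from 0 and zero outside their support.
Lags with overlap: k = -3 to 1.
  r_xh[-3] = x[3]*h[0] = 0
  r_xh[-2] = x[2]*h[0] + x[3]*h[1] = 3
  r_xh[-1] = x[1]*h[0] + x[2]*h[1] = 10
  r_xh[0] = x[0]*h[0] + x[1]*h[1] = 1
  r_xh[1] = x[0]*h[1] = -6
r_xh = [0, 3, 10, 1, -6] (for k = -3, ..., 1)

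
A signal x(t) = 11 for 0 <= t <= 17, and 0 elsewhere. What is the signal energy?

Energy = integral of |x(t)|^2 dt over the signal duration
= 11^2 * 17 = 121 * 17 = 2057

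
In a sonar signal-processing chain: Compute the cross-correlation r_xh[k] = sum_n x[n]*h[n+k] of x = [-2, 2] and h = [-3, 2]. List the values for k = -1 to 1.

Both sequences indexed from 0 and zero outside their support.
Lags with overlap: k = -1 to 1.
  r_xh[-1] = x[1]*h[0] = -6
  r_xh[0] = x[0]*h[0] + x[1]*h[1] = 10
  r_xh[1] = x[0]*h[1] = -4
r_xh = [-6, 10, -4] (for k = -1, ..., 1)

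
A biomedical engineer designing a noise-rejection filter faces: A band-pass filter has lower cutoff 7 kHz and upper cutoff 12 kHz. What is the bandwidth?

Bandwidth = f_high - f_low
= 12 kHz - 7 kHz = 5 kHz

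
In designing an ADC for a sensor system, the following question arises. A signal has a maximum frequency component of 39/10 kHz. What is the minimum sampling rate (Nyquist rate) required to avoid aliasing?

By the Nyquist-Shannon sampling theorem,
the minimum sampling rate (Nyquist rate) must be at least 2 * f_max.
Nyquist rate = 2 * 39/10 kHz = 39/5 kHz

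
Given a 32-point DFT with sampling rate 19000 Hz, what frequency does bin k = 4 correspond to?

The frequency of DFT bin k is: f_k = k * f_s / N
f_4 = 4 * 19000 / 32 = 2375 Hz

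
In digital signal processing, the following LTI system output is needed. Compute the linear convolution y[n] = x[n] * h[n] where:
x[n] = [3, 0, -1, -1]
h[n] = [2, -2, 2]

y[n] = sum_k x[k]*h[n-k]. Output length = len(x) + len(h) - 1 = 4 + 3 - 1 = 6.
y[0] = 3*2 = 6
y[1] = 0*2 + 3*-2 = -6
y[2] = -1*2 + 0*-2 + 3*2 = 4
y[3] = -1*2 + -1*-2 + 0*2 = 0
y[4] = -1*-2 + -1*2 = 0
y[5] = -1*2 = -2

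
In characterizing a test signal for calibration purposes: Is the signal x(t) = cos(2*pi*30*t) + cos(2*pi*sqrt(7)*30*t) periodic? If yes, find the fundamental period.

f1 = 30 Hz, f2 = 30*sqrt(7) Hz
Ratio f2/f1 = sqrt(7), which is irrational.
Since the frequency ratio is irrational, no common period exists.
The signal is not periodic.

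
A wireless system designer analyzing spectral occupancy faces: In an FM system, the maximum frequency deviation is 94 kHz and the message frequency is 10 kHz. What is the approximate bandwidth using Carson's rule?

Carson's rule: BW = 2*(delta_f + f_m)
= 2*(94 + 10) kHz = 208 kHz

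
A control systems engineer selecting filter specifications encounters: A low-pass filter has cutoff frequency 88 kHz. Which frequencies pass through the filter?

A low-pass filter passes all frequencies below the cutoff frequency 88 kHz and attenuates higher frequencies.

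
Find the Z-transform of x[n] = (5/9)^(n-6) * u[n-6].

Time-shifting property: if X(z) = Z{x[n]}, then Z{x[n-d]} = z^(-d) * X(z)
X(z) = z/(z - 5/9) for x[n] = (5/9)^n * u[n]
Z{x[n-6]} = z^(-6) * z/(z - 5/9) = z^(-5)/(z - 5/9)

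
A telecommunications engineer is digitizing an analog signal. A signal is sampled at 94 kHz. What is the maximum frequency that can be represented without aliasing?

The maximum frequency that can be represented without aliasing
is the Nyquist frequency: f_max = f_s / 2 = 94 kHz / 2 = 47 kHz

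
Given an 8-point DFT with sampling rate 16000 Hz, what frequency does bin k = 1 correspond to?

The frequency of DFT bin k is: f_k = k * f_s / N
f_1 = 1 * 16000 / 8 = 2000 Hz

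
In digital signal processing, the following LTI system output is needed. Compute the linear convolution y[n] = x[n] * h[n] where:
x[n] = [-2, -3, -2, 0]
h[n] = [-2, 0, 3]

y[n] = sum_k x[k]*h[n-k]. Output length = len(x) + len(h) - 1 = 4 + 3 - 1 = 6.
y[0] = -2*-2 = 4
y[1] = -3*-2 + -2*0 = 6
y[2] = -2*-2 + -3*0 + -2*3 = -2
y[3] = 0*-2 + -2*0 + -3*3 = -9
y[4] = 0*0 + -2*3 = -6
y[5] = 0*3 = 0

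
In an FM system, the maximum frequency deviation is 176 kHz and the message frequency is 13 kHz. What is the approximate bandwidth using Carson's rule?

Carson's rule: BW = 2*(delta_f + f_m)
= 2*(176 + 13) kHz = 378 kHz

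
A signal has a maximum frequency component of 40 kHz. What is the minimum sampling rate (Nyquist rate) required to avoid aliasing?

By the Nyquist-Shannon sampling theorem,
the minimum sampling rate (Nyquist rate) must be at least 2 * f_max.
Nyquist rate = 2 * 40 kHz = 80 kHz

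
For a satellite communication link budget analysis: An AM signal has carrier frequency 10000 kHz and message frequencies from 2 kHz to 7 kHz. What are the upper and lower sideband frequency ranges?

Upper sideband (USB) = fc + [fm_low, fm_high] = 10000 + [2, 7] = [10002, 10007] kHz
Lower sideband (LSB) = fc - [fm_high, fm_low] = 10000 - [7, 2] = [9993, 9998] kHz
Total occupied spectrum: 9993 kHz to 10007 kHz (plus carrier at 10000 kHz)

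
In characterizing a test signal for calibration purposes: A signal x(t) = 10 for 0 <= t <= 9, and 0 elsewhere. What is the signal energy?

Energy = integral of |x(t)|^2 dt over the signal duration
= 10^2 * 9 = 100 * 9 = 900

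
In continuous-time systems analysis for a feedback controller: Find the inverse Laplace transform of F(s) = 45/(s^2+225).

Standard pair: w/(s^2+w^2) <-> sin(wt)*u(t)
Recognize w^2 = 225, so w = 15; numerator 45 = 3*15.
f(t) = 3*sin(15t)*u(t)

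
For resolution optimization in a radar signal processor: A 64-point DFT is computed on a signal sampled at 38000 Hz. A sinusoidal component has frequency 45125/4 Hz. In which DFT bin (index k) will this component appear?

DFT frequency resolution = f_s/N = 38000/64 = 2375/4 Hz
Bin index k = f_signal / resolution = 45125/4 / 2375/4 = 19
The signal frequency 45125/4 Hz falls in DFT bin k = 19.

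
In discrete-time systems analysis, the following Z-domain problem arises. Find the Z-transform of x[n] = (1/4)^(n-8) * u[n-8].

Time-shifting property: if X(z) = Z{x[n]}, then Z{x[n-d]} = z^(-d) * X(z)
X(z) = z/(z - 1/4) for x[n] = (1/4)^n * u[n]
Z{x[n-8]} = z^(-8) * z/(z - 1/4) = z^(-7)/(z - 1/4)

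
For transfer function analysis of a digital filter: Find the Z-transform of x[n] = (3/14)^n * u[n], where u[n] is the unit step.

The Z-transform of a^n * u[n] is z/(z-a) for |z| > |a|.
Here a = 3/14, so X(z) = z/(z - (3/14)) = 14z/(14z - 3)
ROC: |z| > 3/14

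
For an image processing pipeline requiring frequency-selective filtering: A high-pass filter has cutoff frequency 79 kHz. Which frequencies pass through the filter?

A high-pass filter passes all frequencies above the cutoff frequency 79 kHz and attenuates lower frequencies.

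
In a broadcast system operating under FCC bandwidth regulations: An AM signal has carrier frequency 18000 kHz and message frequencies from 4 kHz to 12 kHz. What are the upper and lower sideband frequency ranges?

Upper sideband (USB) = fc + [fm_low, fm_high] = 18000 + [4, 12] = [18004, 18012] kHz
Lower sideband (LSB) = fc - [fm_high, fm_low] = 18000 - [12, 4] = [17988, 17996] kHz
Total occupied spectrum: 17988 kHz to 18012 kHz (plus carrier at 18000 kHz)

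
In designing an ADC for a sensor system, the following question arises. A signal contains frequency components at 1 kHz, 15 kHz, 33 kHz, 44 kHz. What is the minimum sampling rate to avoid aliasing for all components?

The highest frequency component is f_max = 44 kHz.
Nyquist rate = 2 * f_max = 2 * 44 kHz = 88 kHz.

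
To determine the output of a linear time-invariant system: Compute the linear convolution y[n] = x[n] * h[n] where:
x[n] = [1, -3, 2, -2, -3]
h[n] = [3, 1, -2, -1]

y[n] = sum_k x[k]*h[n-k]. Output length = len(x) + len(h) - 1 = 5 + 4 - 1 = 8.
y[0] = 1*3 = 3
y[1] = -3*3 + 1*1 = -8
y[2] = 2*3 + -3*1 + 1*-2 = 1
y[3] = -2*3 + 2*1 + -3*-2 + 1*-1 = 1
y[4] = -3*3 + -2*1 + 2*-2 + -3*-1 = -12
y[5] = -3*1 + -2*-2 + 2*-1 = -1
y[6] = -3*-2 + -2*-1 = 8
y[7] = -3*-1 = 3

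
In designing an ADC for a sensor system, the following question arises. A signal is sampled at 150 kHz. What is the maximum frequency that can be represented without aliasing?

The maximum frequency that can be represented without aliasing
is the Nyquist frequency: f_max = f_s / 2 = 150 kHz / 2 = 75 kHz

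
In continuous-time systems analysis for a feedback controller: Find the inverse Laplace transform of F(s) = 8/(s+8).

Standard pair: k/(s+a) <-> k*e^(-at)*u(t)
With k=8, a=8: f(t) = 8*e^(-8t)*u(t)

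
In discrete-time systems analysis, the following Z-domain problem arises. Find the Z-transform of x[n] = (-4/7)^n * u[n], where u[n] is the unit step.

The Z-transform of a^n * u[n] is z/(z-a) for |z| > |a|.
Here a = -4/7, so X(z) = z/(z - (-4/7)) = 7z/(7z + 4)
ROC: |z| > 4/7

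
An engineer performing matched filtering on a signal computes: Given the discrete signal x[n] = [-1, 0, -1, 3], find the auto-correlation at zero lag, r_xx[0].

The auto-correlation at zero lag r_xx[0] equals the signal energy.
r_xx[0] = sum of x[n]^2 = (-1)^2 + 0^2 + (-1)^2 + 3^2
= 1 + 0 + 1 + 9 = 11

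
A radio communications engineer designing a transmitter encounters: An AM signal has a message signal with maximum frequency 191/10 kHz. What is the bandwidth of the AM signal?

In AM (double-sideband), the bandwidth is twice the message frequency.
BW = 2 * f_m = 2 * 191/10 kHz = 191/5 kHz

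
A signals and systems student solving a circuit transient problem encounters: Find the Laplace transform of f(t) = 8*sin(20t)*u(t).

Standard pair: sin(wt)*u(t) <-> w/(s^2+w^2)
With w = 20: L{8*sin(20t)*u(t)} = 160/(s^2+400)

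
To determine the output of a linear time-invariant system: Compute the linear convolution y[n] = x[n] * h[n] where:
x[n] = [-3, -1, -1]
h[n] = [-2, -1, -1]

y[n] = sum_k x[k]*h[n-k]. Output length = len(x) + len(h) - 1 = 3 + 3 - 1 = 5.
y[0] = -3*-2 = 6
y[1] = -1*-2 + -3*-1 = 5
y[2] = -1*-2 + -1*-1 + -3*-1 = 6
y[3] = -1*-1 + -1*-1 = 2
y[4] = -1*-1 = 1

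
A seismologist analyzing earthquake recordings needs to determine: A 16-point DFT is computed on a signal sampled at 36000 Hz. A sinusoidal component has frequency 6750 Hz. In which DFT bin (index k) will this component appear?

DFT frequency resolution = f_s/N = 36000/16 = 2250 Hz
Bin index k = f_signal / resolution = 6750 / 2250 = 3
The signal frequency 6750 Hz falls in DFT bin k = 3.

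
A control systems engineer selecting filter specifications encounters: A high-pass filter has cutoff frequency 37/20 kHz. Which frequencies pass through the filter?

A high-pass filter passes all frequencies above the cutoff frequency 37/20 kHz and attenuates lower frequencies.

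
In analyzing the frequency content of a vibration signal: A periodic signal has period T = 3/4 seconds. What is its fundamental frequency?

The fundamental frequency is the reciprocal of the period.
f = 1/T = 1/(3/4) = 4/3 Hz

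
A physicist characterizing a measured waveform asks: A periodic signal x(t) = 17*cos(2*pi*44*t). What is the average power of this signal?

Average power of A*cos(wt) is A^2/2.
P = 17^2 / 2 = 289/2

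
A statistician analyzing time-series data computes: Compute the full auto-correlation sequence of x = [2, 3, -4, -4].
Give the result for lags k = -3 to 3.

r_xx[k] = sum_m x[m]*x[m+k], indexed from 0, for k = -3 to 3:
  r_xx[-3] = x[3]*x[0] = -8
  r_xx[-2] = x[2]*x[0] + x[3]*x[1] = -20
  r_xx[-1] = x[1]*x[0] + x[2]*x[1] + x[3]*x[2] = 10
  r_xx[0] = x[0]*x[0] + x[1]*x[1] + x[2]*x[2] + x[3]*x[3] = 45
  r_xx[1] = x[0]*x[1] + x[1]*x[2] + x[2]*x[3] = 10
  r_xx[2] = x[0]*x[2] + x[1]*x[3] = -20
  r_xx[3] = x[0]*x[3] = -8
r_xx = [-8, -20, 10, 45, 10, -20, -8]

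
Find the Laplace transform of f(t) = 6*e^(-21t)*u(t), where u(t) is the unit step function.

Standard Laplace transform pair:
e^(-at)*u(t) <-> 1/(s+a)
With a = 21: L{6*e^(-21t)*u(t)} = 6/(s+21), ROC: Re(s) > -21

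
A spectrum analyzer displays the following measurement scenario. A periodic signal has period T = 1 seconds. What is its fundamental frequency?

The fundamental frequency is the reciprocal of the period.
f = 1/T = 1/(1) = 1 Hz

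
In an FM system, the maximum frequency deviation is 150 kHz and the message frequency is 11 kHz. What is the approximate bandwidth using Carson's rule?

Carson's rule: BW = 2*(delta_f + f_m)
= 2*(150 + 11) kHz = 322 kHz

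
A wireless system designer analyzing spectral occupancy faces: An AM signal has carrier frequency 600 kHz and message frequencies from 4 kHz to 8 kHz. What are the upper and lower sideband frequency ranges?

Upper sideband (USB) = fc + [fm_low, fm_high] = 600 + [4, 8] = [604, 608] kHz
Lower sideband (LSB) = fc - [fm_high, fm_low] = 600 - [8, 4] = [592, 596] kHz
Total occupied spectrum: 592 kHz to 608 kHz (plus carrier at 600 kHz)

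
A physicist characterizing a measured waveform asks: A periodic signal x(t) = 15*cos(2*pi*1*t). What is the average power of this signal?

Average power of A*cos(wt) is A^2/2.
P = 15^2 / 2 = 225/2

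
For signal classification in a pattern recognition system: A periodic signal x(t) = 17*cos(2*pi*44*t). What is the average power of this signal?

Average power of A*cos(wt) is A^2/2.
P = 17^2 / 2 = 289/2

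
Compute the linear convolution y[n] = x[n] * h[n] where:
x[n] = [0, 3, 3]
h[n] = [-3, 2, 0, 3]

y[n] = sum_k x[k]*h[n-k]. Output length = len(x) + len(h) - 1 = 3 + 4 - 1 = 6.
y[0] = 0*-3 = 0
y[1] = 3*-3 + 0*2 = -9
y[2] = 3*-3 + 3*2 + 0*0 = -3
y[3] = 3*2 + 3*0 + 0*3 = 6
y[4] = 3*0 + 3*3 = 9
y[5] = 3*3 = 9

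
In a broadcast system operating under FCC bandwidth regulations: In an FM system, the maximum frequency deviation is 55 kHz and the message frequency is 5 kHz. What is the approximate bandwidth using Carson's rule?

Carson's rule: BW = 2*(delta_f + f_m)
= 2*(55 + 5) kHz = 120 kHz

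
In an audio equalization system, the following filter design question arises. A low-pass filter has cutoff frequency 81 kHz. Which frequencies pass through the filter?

A low-pass filter passes all frequencies below the cutoff frequency 81 kHz and attenuates higher frequencies.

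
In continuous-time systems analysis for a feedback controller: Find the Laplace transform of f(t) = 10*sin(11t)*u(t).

Standard pair: sin(wt)*u(t) <-> w/(s^2+w^2)
With w = 11: L{10*sin(11t)*u(t)} = 110/(s^2+121)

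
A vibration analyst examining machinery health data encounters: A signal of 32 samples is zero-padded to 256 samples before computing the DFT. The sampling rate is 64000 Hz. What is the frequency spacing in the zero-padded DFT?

Original DFT: N = 32, resolution = f_s/N = 64000/32 = 2000 Hz
Zero-padded DFT: N = 256, resolution = f_s/N = 64000/256 = 250 Hz
Zero-padding interpolates the spectrum (finer frequency grid)
but does NOT improve the true spectral resolution (ability to resolve close frequencies).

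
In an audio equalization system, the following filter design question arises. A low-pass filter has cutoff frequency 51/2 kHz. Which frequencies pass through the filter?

A low-pass filter passes all frequencies below the cutoff frequency 51/2 kHz and attenuates higher frequencies.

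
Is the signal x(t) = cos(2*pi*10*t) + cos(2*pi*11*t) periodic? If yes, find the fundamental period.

f1 = 10 Hz, f2 = 11 Hz
Period T1 = 1/10, T2 = 1/11
Ratio T1/T2 = 11/10, which is rational.
The signal is periodic with fundamental period T = 1/GCD(10,11) = 1 s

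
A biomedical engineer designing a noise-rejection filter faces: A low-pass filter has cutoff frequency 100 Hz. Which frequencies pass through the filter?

A low-pass filter passes all frequencies below the cutoff frequency 100 Hz and attenuates higher frequencies.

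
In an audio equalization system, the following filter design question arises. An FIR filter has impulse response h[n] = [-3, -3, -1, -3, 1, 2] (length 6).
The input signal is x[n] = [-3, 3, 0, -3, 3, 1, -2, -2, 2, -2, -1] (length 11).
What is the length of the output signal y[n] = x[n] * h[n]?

For linear convolution, the output length is:
len(y) = len(x) + len(h) - 1 = 11 + 6 - 1 = 16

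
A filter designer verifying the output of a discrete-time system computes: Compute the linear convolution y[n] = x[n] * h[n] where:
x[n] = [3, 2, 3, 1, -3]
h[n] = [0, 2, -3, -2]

y[n] = sum_k x[k]*h[n-k]. Output length = len(x) + len(h) - 1 = 5 + 4 - 1 = 8.
y[0] = 3*0 = 0
y[1] = 2*0 + 3*2 = 6
y[2] = 3*0 + 2*2 + 3*-3 = -5
y[3] = 1*0 + 3*2 + 2*-3 + 3*-2 = -6
y[4] = -3*0 + 1*2 + 3*-3 + 2*-2 = -11
y[5] = -3*2 + 1*-3 + 3*-2 = -15
y[6] = -3*-3 + 1*-2 = 7
y[7] = -3*-2 = 6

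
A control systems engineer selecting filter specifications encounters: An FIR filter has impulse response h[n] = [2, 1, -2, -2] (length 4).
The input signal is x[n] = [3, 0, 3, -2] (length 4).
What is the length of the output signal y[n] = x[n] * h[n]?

For linear convolution, the output length is:
len(y) = len(x) + len(h) - 1 = 4 + 4 - 1 = 7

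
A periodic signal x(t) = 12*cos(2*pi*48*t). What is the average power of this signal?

Average power of A*cos(wt) is A^2/2.
P = 12^2 / 2 = 144/2 = 72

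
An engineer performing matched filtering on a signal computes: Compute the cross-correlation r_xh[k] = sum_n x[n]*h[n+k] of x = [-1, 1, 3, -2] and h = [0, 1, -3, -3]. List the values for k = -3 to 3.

Both sequences indexed from 0 and zero outside their support.
Lags with overlap: k = -3 to 3.
  r_xh[-3] = x[3]*h[0] = 0
  r_xh[-2] = x[2]*h[0] + x[3]*h[1] = -2
  r_xh[-1] = x[1]*h[0] + x[2]*h[1] + x[3]*h[2] = 9
  r_xh[0] = x[0]*h[0] + x[1]*h[1] + x[2]*h[2] + x[3]*h[3] = -2
  r_xh[1] = x[0]*h[1] + x[1]*h[2] + x[2]*h[3] = -13
  r_xh[2] = x[0]*h[2] + x[1]*h[3] = 0
  r_xh[3] = x[0]*h[3] = 3
r_xh = [0, -2, 9, -2, -13, 0, 3] (for k = -3, ..., 3)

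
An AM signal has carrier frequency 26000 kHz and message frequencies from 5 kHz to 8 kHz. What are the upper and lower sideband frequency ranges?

Upper sideband (USB) = fc + [fm_low, fm_high] = 26000 + [5, 8] = [26005, 26008] kHz
Lower sideband (LSB) = fc - [fm_high, fm_low] = 26000 - [8, 5] = [25992, 25995] kHz
Total occupied spectrum: 25992 kHz to 26008 kHz (plus carrier at 26000 kHz)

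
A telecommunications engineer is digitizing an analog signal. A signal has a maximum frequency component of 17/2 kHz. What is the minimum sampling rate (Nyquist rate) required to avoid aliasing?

By the Nyquist-Shannon sampling theorem,
the minimum sampling rate (Nyquist rate) must be at least 2 * f_max.
Nyquist rate = 2 * 17/2 kHz = 17 kHz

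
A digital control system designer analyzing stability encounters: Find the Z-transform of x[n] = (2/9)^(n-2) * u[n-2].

Time-shifting property: if X(z) = Z{x[n]}, then Z{x[n-d]} = z^(-d) * X(z)
X(z) = z/(z - 2/9) for x[n] = (2/9)^n * u[n]
Z{x[n-2]} = z^(-2) * z/(z - 2/9) = z^(-1)/(z - 2/9)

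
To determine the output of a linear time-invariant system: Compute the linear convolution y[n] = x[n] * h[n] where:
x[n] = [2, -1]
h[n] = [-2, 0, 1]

y[n] = sum_k x[k]*h[n-k]. Output length = len(x) + len(h) - 1 = 2 + 3 - 1 = 4.
y[0] = 2*-2 = -4
y[1] = -1*-2 + 2*0 = 2
y[2] = -1*0 + 2*1 = 2
y[3] = -1*1 = -1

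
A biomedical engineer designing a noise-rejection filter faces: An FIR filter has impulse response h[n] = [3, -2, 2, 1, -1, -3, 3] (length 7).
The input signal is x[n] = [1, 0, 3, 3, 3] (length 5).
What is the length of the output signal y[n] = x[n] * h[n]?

For linear convolution, the output length is:
len(y) = len(x) + len(h) - 1 = 5 + 7 - 1 = 11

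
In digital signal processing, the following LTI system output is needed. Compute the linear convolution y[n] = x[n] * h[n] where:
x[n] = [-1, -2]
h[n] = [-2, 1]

y[n] = sum_k x[k]*h[n-k]. Output length = len(x) + len(h) - 1 = 2 + 2 - 1 = 3.
y[0] = -1*-2 = 2
y[1] = -2*-2 + -1*1 = 3
y[2] = -2*1 = -2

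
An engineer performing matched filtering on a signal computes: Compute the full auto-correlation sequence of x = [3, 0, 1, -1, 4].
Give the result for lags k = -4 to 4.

r_xx[k] = sum_m x[m]*x[m+k], indexed from 0, for k = -4 to 4:
  r_xx[-4] = x[4]*x[0] = 12
  r_xx[-3] = x[3]*x[0] + x[4]*x[1] = -3
  r_xx[-2] = x[2]*x[0] + x[3]*x[1] + x[4]*x[2] = 7
  r_xx[-1] = x[1]*x[0] + x[2]*x[1] + x[3]*x[2] + x[4]*x[3] = -5
  r_xx[0] = x[0]*x[0] + x[1]*x[1] + x[2]*x[2] + x[3]*x[3] + x[4]*x[4] = 27
  r_xx[1] = x[0]*x[1] + x[1]*x[2] + x[2]*x[3] + x[3]*x[4] = -5
  r_xx[2] = x[0]*x[2] + x[1]*x[3] + x[2]*x[4] = 7
  r_xx[3] = x[0]*x[3] + x[1]*x[4] = -3
  r_xx[4] = x[0]*x[4] = 12
r_xx = [12, -3, 7, -5, 27, -5, 7, -3, 12]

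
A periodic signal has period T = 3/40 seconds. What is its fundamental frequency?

The fundamental frequency is the reciprocal of the period.
f = 1/T = 1/(3/40) = 40/3 Hz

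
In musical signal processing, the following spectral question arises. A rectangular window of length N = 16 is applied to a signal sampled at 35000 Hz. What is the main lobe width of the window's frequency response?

For a rectangular window of length N,
the main lobe width in frequency is 2*f_s/N.
= 2*35000/16 = 4375 Hz
This determines the minimum frequency separation for resolving two sinusoids.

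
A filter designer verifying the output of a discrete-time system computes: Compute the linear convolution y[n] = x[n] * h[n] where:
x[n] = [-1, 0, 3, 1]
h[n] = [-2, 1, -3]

y[n] = sum_k x[k]*h[n-k]. Output length = len(x) + len(h) - 1 = 4 + 3 - 1 = 6.
y[0] = -1*-2 = 2
y[1] = 0*-2 + -1*1 = -1
y[2] = 3*-2 + 0*1 + -1*-3 = -3
y[3] = 1*-2 + 3*1 + 0*-3 = 1
y[4] = 1*1 + 3*-3 = -8
y[5] = 1*-3 = -3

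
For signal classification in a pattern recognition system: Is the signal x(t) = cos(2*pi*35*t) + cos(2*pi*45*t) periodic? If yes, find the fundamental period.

f1 = 35 Hz, f2 = 45 Hz
Period T1 = 1/35, T2 = 1/45
Ratio T1/T2 = 45/35, which is rational.
The signal is periodic with fundamental period T = 1/GCD(35,45) = 1/5 s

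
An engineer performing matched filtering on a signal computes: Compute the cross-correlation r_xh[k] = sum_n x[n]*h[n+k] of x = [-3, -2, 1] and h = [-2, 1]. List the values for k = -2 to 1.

Both sequences indexed from 0 and zero outside their support.
Lags with overlap: k = -2 to 1.
  r_xh[-2] = x[2]*h[0] = -2
  r_xh[-1] = x[1]*h[0] + x[2]*h[1] = 5
  r_xh[0] = x[0]*h[0] + x[1]*h[1] = 4
  r_xh[1] = x[0]*h[1] = -3
r_xh = [-2, 5, 4, -3] (for k = -2, ..., 1)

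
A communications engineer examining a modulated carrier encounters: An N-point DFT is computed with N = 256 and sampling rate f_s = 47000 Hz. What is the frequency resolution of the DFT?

DFT frequency resolution = f_s / N
= 47000 / 256 = 5875/32 Hz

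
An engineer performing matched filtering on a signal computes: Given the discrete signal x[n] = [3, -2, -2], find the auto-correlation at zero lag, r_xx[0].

The auto-correlation at zero lag r_xx[0] equals the signal energy.
r_xx[0] = sum of x[n]^2 = 3^2 + (-2)^2 + (-2)^2
= 9 + 4 + 4 = 17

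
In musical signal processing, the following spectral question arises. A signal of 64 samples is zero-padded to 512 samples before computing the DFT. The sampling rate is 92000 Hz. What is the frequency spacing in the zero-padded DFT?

Original DFT: N = 64, resolution = f_s/N = 92000/64 = 2875/2 Hz
Zero-padded DFT: N = 512, resolution = f_s/N = 92000/512 = 2875/16 Hz
Zero-padding interpolates the spectrum (finer frequency grid)
but does NOT improve the true spectral resolution (ability to resolve close frequencies).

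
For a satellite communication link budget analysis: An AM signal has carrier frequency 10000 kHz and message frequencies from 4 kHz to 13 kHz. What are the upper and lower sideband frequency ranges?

Upper sideband (USB) = fc + [fm_low, fm_high] = 10000 + [4, 13] = [10004, 10013] kHz
Lower sideband (LSB) = fc - [fm_high, fm_low] = 10000 - [13, 4] = [9987, 9996] kHz
Total occupied spectrum: 9987 kHz to 10013 kHz (plus carrier at 10000 kHz)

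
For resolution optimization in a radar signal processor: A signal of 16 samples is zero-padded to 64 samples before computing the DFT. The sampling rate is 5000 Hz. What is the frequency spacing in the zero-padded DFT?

Original DFT: N = 16, resolution = f_s/N = 5000/16 = 625/2 Hz
Zero-padded DFT: N = 64, resolution = f_s/N = 5000/64 = 625/8 Hz
Zero-padding interpolates the spectrum (finer frequency grid)
but does NOT improve the true spectral resolution (ability to resolve close frequencies).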